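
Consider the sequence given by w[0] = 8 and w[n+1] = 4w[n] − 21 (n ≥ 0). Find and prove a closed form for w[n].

Claim: w[n] = 4^n + 7.

Base case: w[0] = 8, and 4^0 + 7 = 1 + 7 = 8.
Assume w[k] = 4^k + 7 for some k ≥ 0.
Then w[k+1] = 4w[k] − 21 = 4·(4^k + 7) − 21 = 4^{k+1} + 28 − 21 = 4^{k+1} + 7.
By induction, w[n] = 4^n + 7 for all n ≥ 0.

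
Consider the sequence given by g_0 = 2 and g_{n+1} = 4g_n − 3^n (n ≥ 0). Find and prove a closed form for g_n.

Claim: g_n = 4^n + 3^n.

Base case: g_0 = 2, and 4^0 + 3^0 = 1 + 1 = 2.
Assume g_m = 4^m + 3^m for some m ≥ 0.
Then g_{m+1} = 4g_m − 3^m = 4·(4^m + 3^m) − 3^m = 4^{m+1} + 4·3^m − 3^m = 4^{m+1} + 3·3^m = 4^{m+1} + 3^{m+1}.
Hence g_n = 4^n + 3^n for every n ≥ 0, by induction.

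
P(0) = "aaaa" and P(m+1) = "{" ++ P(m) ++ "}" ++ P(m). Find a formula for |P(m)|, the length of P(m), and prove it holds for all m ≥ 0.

Claim: |P(m)| = 6·2^m − 2.

Base case: |P(0)| = 4, and 6·2^0 − 2 = 4.
Assume |P(r)| = 6·2^r − 2.
Then |P(r+1)| = 1 + |P(r)| + 1 + |P(r)| = 2|P(r)| + 2 = 2(6·2^r − 2) + 2 = 6·2^{r+1} − 4 + 2 = 6·2^{r+1} − 2.
By induction, |P(m)| = 6·2^m − 2 for all m ≥ 0.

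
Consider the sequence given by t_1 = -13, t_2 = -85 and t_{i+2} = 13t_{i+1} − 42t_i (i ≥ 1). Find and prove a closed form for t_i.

Claim: t_i = -6^i − 7^i.

Base cases: t_1 = -13 and -6^1 − 7^1 = -13; t_2 = -85 and -6^2 − 7^2 = -85.
Assume t_j = -6^j − 7^j for all 1 ≤ j ≤ m, where m ≥ 2.
Then t_{m+1} = 13t_m − 42t_{m−1} = 13·(-6^m − 7^m) − 42·(-6^{m−1} − 7^{m−1}) = -(13·6 − 42)6^{m−1} − (13·7 − 42)7^{m−1} = -36·6^{m−1} − 49·7^{m−1} = -6^{m+1} − 7^{m+1}.
Hence t_i = -6^i − 7^i for every i ≥ 1, by strong induction.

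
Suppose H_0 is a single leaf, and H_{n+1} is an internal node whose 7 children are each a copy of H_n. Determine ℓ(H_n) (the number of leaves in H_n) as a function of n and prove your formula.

Claim: ℓ(H_n) = 7^n.

Base case: ℓ(H_0) = 1, and 7^0 = 1.
Assume ℓ(H_m) = 7^m.
Then ℓ(H_{m+1}) = 7·ℓ(H_m) = 7·7^m = 7^{m+1}.
This completes the inductive step, so ℓ(H_n) = 7^n for all n ≥ 0.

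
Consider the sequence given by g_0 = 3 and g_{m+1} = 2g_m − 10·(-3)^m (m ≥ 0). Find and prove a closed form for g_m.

Claim: g_m = 2^m + 2·(-3)^m.

Base case: g_0 = 3, and 2^0 + 2·(-3)^0 = 1 + 2 = 3.
Assume g_k = 2^k + 2·(-3)^k for some k ≥ 0.
Then g_{k+1} = 2g_k − 10·(-3)^k = 2·(2^k + 2·(-3)^k) − 10·(-3)^k = 2^{k+1} + 4·(-3)^k − 10·(-3)^k = 2^{k+1} − 6·(-3)^k = 2^{k+1} + 2·(-3)^{k+1}.
This completes the inductive step, so g_m = 2^m + 2·(-3)^m for all m ≥ 0.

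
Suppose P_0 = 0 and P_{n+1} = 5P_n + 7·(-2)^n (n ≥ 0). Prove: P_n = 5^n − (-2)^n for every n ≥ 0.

Base case: P_0 = 0, and 5^0 − (-2)^0 = 1 − 1 = 0.
Assume P_k = 5^k − (-2)^k for some k ≥ 0.
Then P_{k+1} = 5P_k + 7·(-2)^k = 5·(5^k − (-2)^k) + 7·(-2)^k = 5^{k+1} − 5·(-2)^k + 7·(-2)^k = 5^{k+1} + 2·(-2)^k = 5^{k+1} − (-2)^{k+1}.
This completes the inductive step, so P_n = 5^n − (-2)^n for all n ≥ 0.

P_n = 5^n − (-2)^n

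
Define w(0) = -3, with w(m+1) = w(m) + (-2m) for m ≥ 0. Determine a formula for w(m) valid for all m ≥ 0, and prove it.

Claim: w(m) = -m^2 + m − 3.

Base case: w(0) = -3, and -0^2 + 0 − 3 = -3.
Assume w(j) = -j^2 + j − 3.
Then w(j+1) = w(j) + (-2j) = (-j^2 + j − 3) + (-2j) = -j^2 − j − 3,
and -(j+1)^2 + (j+1) − 3 = -j^2 − j − 3.
Hence w(m) = -m^2 + m − 3 for every m ≥ 0, by induction.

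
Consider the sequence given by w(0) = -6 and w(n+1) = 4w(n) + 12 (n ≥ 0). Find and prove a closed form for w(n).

Claim: w(n) = -2·4^n − 4.

Base case: w(0) = -6, and -2·4^0 − 4 = -2 − 4 = -6.
Assume w(m) = -2·4^m − 4 for some m ≥ 0.
Then w(m+1) = 4w(m) + 12 = 4·(-2·4^m − 4) + 12 = -8·4^m − 16 + 12 = -2·4^{m+1} − 4.
So the formula holds for m+1, and by induction w(n) = -2·4^n − 4 for all n ≥ 0.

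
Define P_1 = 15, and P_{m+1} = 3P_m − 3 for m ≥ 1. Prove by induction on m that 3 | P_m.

Base case: P_1 = 15 = 3·5, so 3 | P_1.
Assume 3 | P_r, so P_r = 3t for some integer t.
Then P_{r+1} = 3P_r − 3 = 3·(3t) − 3 = 3(3t − 1), so 3 | P_{r+1}.
This completes the inductive step, so 3 | P_m for all m ≥ 1.

3 | P_m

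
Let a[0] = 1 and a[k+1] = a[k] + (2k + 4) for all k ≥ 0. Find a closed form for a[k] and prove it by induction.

Claim: a[k] = k^2 + 3k + 1.

Base case: a[0] = 1, and 0^2 + 3·0 + 1 = 1.
Assume a[j] = j^2 + 3j + 1.
Then a[j+1] = a[j] + (2j + 4) = (j^2 + 3j + 1) + (2j + 4) = j^2 + 5j + 5,
and (j+1)^2 + 3·(j+1) + 1 = j^2 + 5j + 5.
By induction, a[k] = k^2 + 3k + 1 for all k ≥ 0.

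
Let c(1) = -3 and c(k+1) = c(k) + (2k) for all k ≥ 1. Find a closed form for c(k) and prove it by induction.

Claim: c(k) = k^2 − k − 3.

Base case: c(1) = -3, and 1^2 − 1 − 3 = -3.
Assume c(r) = r^2 − r − 3.
Then c(r+1) = c(r) + (2r) = (r^2 − r − 3) + (2r) = r^2 + r − 3,
and (r+1)^2 − (r+1) − 3 = r^2 + r − 3.
This completes the inductive step, so c(k) = k^2 − k − 3 for all k ≥ 1.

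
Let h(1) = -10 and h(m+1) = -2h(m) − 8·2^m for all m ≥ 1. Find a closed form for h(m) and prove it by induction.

Claim: h(m) = 3·(-2)^m − 2·2^m.

Base case: h(1) = -10, and 3·(-2)^1 − 2·2^1 = -6 − 4 = -10.
Assume h(r) = 3·(-2)^r − 2·2^r for some r ≥ 1.
Then h(r+1) = -2h(r) − 8·2^r = -2·(3·(-2)^r − 2·2^r) − 8·2^r = 3·(-2)^{r+1} + 4·2^r − 8·2^r = 3·(-2)^{r+1} − 4·2^r = 3·(-2)^{r+1} − 2·2^{r+1}.
This completes the inductive step, so h(m) = 3·(-2)^m − 2·2^m for all m ≥ 1.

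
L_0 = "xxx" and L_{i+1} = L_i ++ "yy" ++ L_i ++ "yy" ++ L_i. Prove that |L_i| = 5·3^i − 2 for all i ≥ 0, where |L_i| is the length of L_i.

Base case: |L_0| = 3, and 5·3^0 − 2 = 3.
Assume |L_j| = 5·3^j − 2.
Then |L_{j+1}| = 3|L_j| + 4 = 3(5·3^j − 2) + 4 = 5·3^{j+1} − 6 + 4 = 5·3^{j+1} − 2.
So the formula holds for j+1, and by induction |L_i| = 5·3^i − 2 for all i ≥ 0.

|L_i| = 5·3^i − 2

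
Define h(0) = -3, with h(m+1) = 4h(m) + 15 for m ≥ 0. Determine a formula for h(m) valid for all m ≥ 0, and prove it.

Claim: h(m) = 2·4^m − 5.

Base case: h(0) = -3, and 2·4^0 − 5 = 2 − 5 = -3.
Assume h(r) = 2·4^r − 5 for some r ≥ 0.
Then h(r+1) = 4h(r) + 15 = 4·(2·4^r − 5) + 15 = 8·4^r − 20 + 15 = 2·4^{r+1} − 5.
So the formula holds for r+1, and by induction h(m) = 2·4^m − 5 for all m ≥ 0.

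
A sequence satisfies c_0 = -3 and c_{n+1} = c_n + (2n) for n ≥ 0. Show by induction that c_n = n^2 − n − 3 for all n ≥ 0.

Base case: c_0 = -3, and 0^2 − 0 − 3 = -3.
Assume c_m = m^2 − m − 3.
Then c_{m+1} = c_m + (2m) = (m^2 − m − 3) + (2m) = m^2 + m − 3,
and (m+1)^2 − (m+1) − 3 = m^2 + m − 3.
By induction, c_n = n^2 − n − 3 for all n ≥ 0.

c_n = n^2 − n − 3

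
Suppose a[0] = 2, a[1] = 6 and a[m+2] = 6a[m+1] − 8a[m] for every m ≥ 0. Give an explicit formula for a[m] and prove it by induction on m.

Claim: a[m] = 4^m + 2^m.

Base cases: a[0] = 2 and 4^0 + 2^0 = 2; a[1] = 6 and 4^1 + 2^1 = 6.
Assume a[j] = 4^j + 2^j for all 0 ≤ j ≤ k, where k ≥ 1.
Then a[k+1] = 6a[k] − 8a[k−1] = 6·(4^k + 2^k) − 8·(4^{k−1} + 2^{k−1}) = (6·4 − 8)4^{k−1} + (6·2 − 8)2^{k−1} = 16·4^{k−1} + 4·2^{k−1} = 4^{k+1} + 2^{k+1}.
By strong induction, a[m] = 4^m + 2^m for all m ≥ 0.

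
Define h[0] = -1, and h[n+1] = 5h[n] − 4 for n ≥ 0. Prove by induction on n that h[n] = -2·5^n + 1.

Base case: h[0] = -1, and -2·5^0 + 1 = -2 + 1 = -1.
Assume h[r] = -2·5^r + 1 for some r ≥ 0.
Then h[r+1] = 5h[r] − 4 = 5·(-2·5^r + 1) − 4 = -10·5^r + 5 − 4 = -2·5^{r+1} + 1.
By induction, h[n] = -2·5^n + 1 for all n ≥ 0.

h[n] = -2·5^n + 1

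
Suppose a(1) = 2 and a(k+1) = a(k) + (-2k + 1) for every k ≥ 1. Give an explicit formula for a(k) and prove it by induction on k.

Claim: a(k) = -k^2 + 2k + 1.

Base case: a(1) = 2, and -1^2 + 2·1 + 1 = 2.
Assume a(j) = -j^2 + 2j + 1.
Then a(j+1) = a(j) + (-2j + 1) = (-j^2 + 2j + 1) + (-2j + 1) = -j^2 + 2,
and -(j+1)^2 + 2·(j+1) + 1 = -j^2 + 2.
Hence a(k) = -k^2 + 2k + 1 for every k ≥ 1, by induction.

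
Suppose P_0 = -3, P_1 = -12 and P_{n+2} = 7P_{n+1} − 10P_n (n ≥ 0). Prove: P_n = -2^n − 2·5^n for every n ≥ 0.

Base cases: P_0 = -3 and -2^0 − 2·5^0 = -3; P_1 = -12 and -2^1 − 2·5^1 = -12.
Assume P_i = -2^i − 2·5^i for all 0 ≤ i ≤ j, where j ≥ 1.
Then P_{j+1} = 7P_j − 10P_{j−1} = 7·(-2^j − 2·5^j) − 10·(-2^{j−1} − 2·5^{j−1}) = -(7·2 − 10)2^{j−1} − 2·(7·5 − 10)5^{j−1} = -4·2^{j−1} − 50·5^{j−1} = -2^{j+1} − 2·5^{j+1}.
By strong induction, P_n = -2^n − 2·5^n for all n ≥ 0.

P_n = -2^n − 2·5^n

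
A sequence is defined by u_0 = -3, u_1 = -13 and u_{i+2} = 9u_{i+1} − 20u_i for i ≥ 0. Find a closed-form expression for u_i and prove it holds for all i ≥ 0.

Claim: u_i = -5^i − 2·4^i.

Base cases: u_0 = -3 and -5^0 − 2·4^0 = -3; u_1 = -13 and -5^1 − 2·4^1 = -13.
Assume u_j = -5^j − 2·4^j for all 0 ≤ j ≤ r, where r ≥ 1.
Then u_{r+1} = 9u_r − 20u_{r−1} = 9·(-5^r − 2·4^r) − 20·(-5^{r−1} − 2·4^{r−1}) = -(9·5 − 20)5^{r−1} − 2·(9·4 − 20)4^{r−1} = -25·5^{r−1} − 32·4^{r−1} = -5^{r+1} − 2·4^{r+1}.
Hence u_i = -5^i − 2·4^i for every i ≥ 0, by strong induction.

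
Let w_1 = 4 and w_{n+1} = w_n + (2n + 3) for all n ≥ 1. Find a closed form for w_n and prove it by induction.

Claim: w_n = n^2 + 2n + 1.

Base case: w_1 = 4, and 1^2 + 2·1 + 1 = 4.
Assume w_k = k^2 + 2k + 1.
Then w_{k+1} = w_k + (2k + 3) = (k^2 + 2k + 1) + (2k + 3) = k^2 + 4k + 4,
and (k+1)^2 + 2·(k+1) + 1 = k^2 + 4k + 4.
By induction, w_n = n^2 + 2n + 1 for all n ≥ 1.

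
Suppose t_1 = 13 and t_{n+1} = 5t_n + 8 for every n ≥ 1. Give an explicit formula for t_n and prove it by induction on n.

Claim: t_n = 3·5^n − 2.

Base case: t_1 = 13, and 3·5^1 − 2 = 15 − 2 = 13.
Assume t_j = 3·5^j − 2 for some j ≥ 1.
Then t_{j+1} = 5t_j + 8 = 5·(3·5^j − 2) + 8 = 15·5^j − 10 + 8 = 3·5^{j+1} − 2.
By induction, t_n = 3·5^n − 2 for all n ≥ 1.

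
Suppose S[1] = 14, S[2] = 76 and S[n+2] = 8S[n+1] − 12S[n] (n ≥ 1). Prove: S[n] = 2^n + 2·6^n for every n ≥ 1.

Base cases: S[1] = 14 and 2^1 + 2·6^1 = 14; S[2] = 76 and 2^2 + 2·6^2 = 76.
Assume S[i] = 2^i + 2·6^i for all 1 ≤ i ≤ j, where j ≥ 2.
Then S[j+1] = 8S[j] − 12S[j−1] = 8·(2^j + 2·6^j) − 12·(2^{j−1} + 2·6^{j−1}) = (8·2 − 12)2^{j−1} + 2·(8·6 − 12)6^{j−1} = 4·2^{j−1} + 72·6^{j−1} = 2^{j+1} + 2·6^{j+1}.
Hence S[n] = 2^n + 2·6^n for every n ≥ 1, by strong induction.

S[n] = 2^n + 2·6^n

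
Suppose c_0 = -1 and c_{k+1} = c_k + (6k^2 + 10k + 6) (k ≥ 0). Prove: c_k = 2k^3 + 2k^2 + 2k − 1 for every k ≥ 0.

Base case: c_0 = -1, and 2·0^3 + 2·0^2 + 2·0 − 1 = -1.
Assume c_r = 2r^3 + 2r^2 + 2r − 1.
Then c_{r+1} = c_r + (6r^2 + 10r + 6) = (2r^3 + 2r^2 + 2r − 1) + (6r^2 + 10r + 6) = 2r^3 + 8r^2 + 12r + 5,
and 2·(r+1)^3 + 2·(r+1)^2 + 2·(r+1) − 1 = 2r^3 + 8r^2 + 12r + 5.
By induction, c_k = 2k^3 + 2k^2 + 2k − 1 for all k ≥ 0.

c_k = 2k^3 + 2k^2 + 2k − 1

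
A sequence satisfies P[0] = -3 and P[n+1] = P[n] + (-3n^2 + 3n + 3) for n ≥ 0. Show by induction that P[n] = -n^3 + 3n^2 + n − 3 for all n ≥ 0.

Base case: P[0] = -3, and -0^3 + 3·0^2 + 0 − 3 = -3.
Assume P[k] = -k^3 + 3k^2 + k − 3.
Then P[k+1] = P[k] + (-3k^2 + 3k + 3) = (-k^3 + 3k^2 + k − 3) + (-3k^2 + 3k + 3) = -k^3 + 4k,
and -(k+1)^3 + 3·(k+1)^2 + (k+1) − 3 = -k^3 + 4k.
Hence P[n] = -n^3 + 3n^2 + n − 3 for every n ≥ 0, by induction.

P[n] = -n^3 + 3n^2 + n − 3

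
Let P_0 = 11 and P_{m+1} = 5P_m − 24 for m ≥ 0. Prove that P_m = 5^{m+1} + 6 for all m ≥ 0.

Base case: P_0 = 11, and 5^{0+1} + 6 = 5 + 6 = 11.
Assume P_j = 5^{j+1} + 6 for some j ≥ 0.
Then P_{j+1} = 5P_j − 24 = 5·(5^{j+1} + 6) − 24 = 5^{j+2} + 30 − 24 = 5^{j+2} + 6.
So the formula holds for j+1, and by induction P_m = 5^{m+1} + 6 for all m ≥ 0.

P_m = 5^{m+1} + 6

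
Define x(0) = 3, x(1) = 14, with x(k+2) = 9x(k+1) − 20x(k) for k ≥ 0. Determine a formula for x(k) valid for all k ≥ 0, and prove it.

Claim: x(k) = 4^k + 2·5^k.

Base cases: x(0) = 3 and 4^0 + 2·5^0 = 3; x(1) = 14 and 4^1 + 2·5^1 = 14.
Assume x(j) = 4^j + 2·5^j for all 0 ≤ j ≤ m, where m ≥ 1.
Then x(m+1) = 9x(m) − 20x(m−1) = 9·(4^m + 2·5^m) − 20·(4^{m−1} + 2·5^{m−1}) = (9·4 − 20)4^{m−1} + 2·(9·5 − 20)5^{m−1} = 16·4^{m−1} + 50·5^{m−1} = 4^{m+1} + 2·5^{m+1}.
So the formula holds for m+1, and by strong induction x(k) = 4^k + 2·5^k for all k ≥ 0.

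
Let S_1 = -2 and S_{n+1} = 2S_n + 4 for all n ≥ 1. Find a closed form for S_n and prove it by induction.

Claim: S_n = 2^n − 4.

Base case: S_1 = -2, and 2^1 − 4 = 2 − 4 = -2.
Assume S_j = 2^j − 4 for some j ≥ 1.
Then S_{j+1} = 2S_j + 4 = 2·(2^j − 4) + 4 = 2^{j+1} − 8 + 4 = 2^{j+1} − 4.
So the formula holds for j+1, and by induction S_n = 2^n − 4 for all n ≥ 1.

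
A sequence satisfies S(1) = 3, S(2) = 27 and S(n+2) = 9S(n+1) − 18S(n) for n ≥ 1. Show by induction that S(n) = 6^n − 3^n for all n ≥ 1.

Base cases: S(1) = 3 and 6^1 − 3^1 = 3; S(2) = 27 and 6^2 − 3^2 = 27.
Assume S(j) = 6^j − 3^j for all 1 ≤ j ≤ m, where m ≥ 2.
Then S(m+1) = 9S(m) − 18S(m−1) = 9·(6^m − 3^m) − 18·(6^{m−1} − 3^{m−1}) = (9·6 − 18)6^{m−1} − (9·3 − 18)3^{m−1} = 36·6^{m−1} − 9·3^{m−1} = 6^{m+1} − 3^{m+1}.
Hence S(n) = 6^n − 3^n for every n ≥ 1, by strong induction.

S(n) = 6^n − 3^n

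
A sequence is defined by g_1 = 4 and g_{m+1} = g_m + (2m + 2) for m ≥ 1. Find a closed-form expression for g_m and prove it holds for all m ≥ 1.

Claim: g_m = m^2 + m + 2.

Base case: g_1 = 4, and 1^2 + 1 + 2 = 4.
Assume g_j = j^2 + j + 2.
Then g_{j+1} = g_j + (2j + 2) = (j^2 + j + 2) + (2j + 2) = j^2 + 3j + 4,
and (j+1)^2 + (j+1) + 2 = j^2 + 3j + 4.
Hence g_m = m^2 + m + 2 for every m ≥ 1, by induction.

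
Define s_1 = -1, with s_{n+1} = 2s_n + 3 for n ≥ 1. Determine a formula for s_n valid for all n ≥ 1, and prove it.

Claim: s_n = 2^n − 3.

Base case: s_1 = -1, and 2^1 − 3 = 2 − 3 = -1.
Assume s_k = 2^k − 3 for some k ≥ 1.
Then s_{k+1} = 2s_k + 3 = 2·(2^k − 3) + 3 = 2^{k+1} − 6 + 3 = 2^{k+1} − 3.
This completes the inductive step, so s_n = 2^n − 3 for all n ≥ 1.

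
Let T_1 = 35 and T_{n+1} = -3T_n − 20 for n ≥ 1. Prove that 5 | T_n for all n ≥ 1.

Base case: T_1 = 35 = 5·7, so 5 | T_1.
Assume 5 | T_m, so T_m = 5t for some integer t.
Then T_{m+1} = -3T_m − 20 = -3·(5t) − 20 = 5(-3t − 4), so 5 | T_{m+1}.
Hence 5 | T_n for every n ≥ 1, by induction.

5 | T_n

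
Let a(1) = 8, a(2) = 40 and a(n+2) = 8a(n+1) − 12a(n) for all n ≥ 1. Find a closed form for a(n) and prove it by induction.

Claim: a(n) = 2^n + 6^n.

Base cases: a(1) = 8 and 2^1 + 6^1 = 8; a(2) = 40 and 2^2 + 6^2 = 40.
Assume a(j) = 2^j + 6^j for all 1 ≤ j ≤ k, where k ≥ 2.
Then a(k+1) = 8a(k) − 12a(k−1) = 8·(2^k + 6^k) − 12·(2^{k−1} + 6^{k−1}) = (8·2 − 12)2^{k−1} + (8·6 − 12)6^{k−1} = 4·2^{k−1} + 36·6^{k−1} = 2^{k+1} + 6^{k+1}.
By strong induction, a(n) = 2^n + 6^n for all n ≥ 1.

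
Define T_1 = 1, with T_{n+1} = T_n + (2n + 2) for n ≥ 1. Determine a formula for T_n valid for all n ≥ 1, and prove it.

Claim: T_n = n^2 + n − 1.

Base case: T_1 = 1, and 1^2 + 1 − 1 = 1.
Assume T_m = m^2 + m − 1.
Then T_{m+1} = T_m + (2m + 2) = (m^2 + m − 1) + (2m + 2) = m^2 + 3m + 1,
and (m+1)^2 + (m+1) − 1 = m^2 + 3m + 1.
Hence T_n = n^2 + n − 1 for every n ≥ 1, by induction.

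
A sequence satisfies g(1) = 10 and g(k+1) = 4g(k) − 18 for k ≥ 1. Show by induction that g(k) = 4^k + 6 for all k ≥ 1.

Base case: g(1) = 10, and 4^1 + 6 = 4 + 6 = 10.
Assume g(j) = 4^j + 6 for some j ≥ 1.
Then g(j+1) = 4g(j) − 18 = 4·(4^j + 6) − 18 = 4^{j+1} + 24 − 18 = 4^{j+1} + 6.
So the formula holds for j+1, and by induction g(k) = 4^k + 6 for all k ≥ 1.

g(k) = 4^k + 6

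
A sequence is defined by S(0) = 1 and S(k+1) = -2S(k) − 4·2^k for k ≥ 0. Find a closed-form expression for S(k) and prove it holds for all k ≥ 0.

Claim: S(k) = 2·(-2)^k − 2^k.

Base case: S(0) = 1, and 2·(-2)^0 − 2^0 = 2 − 1 = 1.
Assume S(r) = 2·(-2)^r − 2^r for some r ≥ 0.
Then S(r+1) = -2S(r) − 4·2^r = -2·(2·(-2)^r − 2^r) − 4·2^r = 2·(-2)^{r+1} + 2·2^r − 4·2^r = 2·(-2)^{r+1} − 2·2^r = 2·(-2)^{r+1} − 2^{r+1}.
By induction, S(k) = 2·(-2)^k − 2^k for all k ≥ 0.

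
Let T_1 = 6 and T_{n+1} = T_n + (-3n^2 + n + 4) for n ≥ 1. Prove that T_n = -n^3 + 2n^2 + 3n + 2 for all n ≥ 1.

Base case: T_1 = 6, and -1^3 + 2·1^2 + 3·1 + 2 = 6.
Assume T_k = -k^3 + 2k^2 + 3k + 2.
Then T_{k+1} = T_k + (-3k^2 + k + 4) = (-k^3 + 2k^2 + 3k + 2) + (-3k^2 + k + 4) = -k^3 − k^2 + 4k + 6,
and -(k+1)^3 + 2·(k+1)^2 + 3·(k+1) + 2 = -k^3 − k^2 + 4k + 6.
By induction, T_n = -n^3 + 2n^2 + 3n + 2 for all n ≥ 1.

T_n = -n^3 + 2n^2 + 3n + 2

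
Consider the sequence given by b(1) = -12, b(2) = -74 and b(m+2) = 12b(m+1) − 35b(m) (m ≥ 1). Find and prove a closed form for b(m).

Claim: b(m) = -5^m − 7^m.

Base cases: b(1) = -12 and -5^1 − 7^1 = -12; b(2) = -74 and -5^2 − 7^2 = -74.
Assume b(j) = -5^j − 7^j for all 1 ≤ j ≤ k, where k ≥ 2.
Then b(k+1) = 12b(k) − 35b(k−1) = 12·(-5^k − 7^k) − 35·(-5^{k−1} − 7^{k−1}) = -(12·5 − 35)5^{k−1} − (12·7 − 35)7^{k−1} = -25·5^{k−1} − 49·7^{k−1} = -5^{k+1} − 7^{k+1}.
By strong induction, b(m) = -5^m − 7^m for all m ≥ 1.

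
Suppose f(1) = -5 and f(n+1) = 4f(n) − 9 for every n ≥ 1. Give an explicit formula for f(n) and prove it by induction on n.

Claim: f(n) = -2·4^n + 3.

Base case: f(1) = -5, and -2·4^1 + 3 = -8 + 3 = -5.
Assume f(r) = -2·4^r + 3 for some r ≥ 1.
Then f(r+1) = 4f(r) − 9 = 4·(-2·4^r + 3) − 9 = -8·4^r + 12 − 9 = -2·4^{r+1} + 3.
So the formula holds for r+1, and by induction f(n) = -2·4^n + 3 for all n ≥ 1.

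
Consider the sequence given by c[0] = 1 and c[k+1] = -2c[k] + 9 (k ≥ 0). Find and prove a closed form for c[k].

Claim: c[k] = -2·(-2)^k + 3.

Base case: c[0] = 1, and -2·(-2)^0 + 3 = -2 + 3 = 1.
Assume c[m] = -2·(-2)^m + 3 for some m ≥ 0.
Then c[m+1] = -2c[m] + 9 = -2·(-2·(-2)^m + 3) + 9 = 4·(-2)^m − 6 + 9 = -2·(-2)^{m+1} + 3.
By induction, c[k] = -2·(-2)^k + 3 for all k ≥ 0.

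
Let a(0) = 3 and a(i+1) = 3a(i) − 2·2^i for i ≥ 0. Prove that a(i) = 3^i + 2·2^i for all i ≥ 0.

Base case: a(0) = 3, and 3^0 + 2·2^0 = 1 + 2 = 3.
Assume a(j) = 3^j + 2·2^j for some j ≥ 0.
Then a(j+1) = 3a(j) − 2·2^j = 3·(3^j + 2·2^j) − 2·2^j = 3^{j+1} + 6·2^j − 2·2^j = 3^{j+1} + 4·2^j = 3^{j+1} + 2·2^{j+1}.
So the formula holds for j+1, and by induction a(i) = 3^i + 2·2^i for all i ≥ 0.

a(i) = 3^i + 2·2^i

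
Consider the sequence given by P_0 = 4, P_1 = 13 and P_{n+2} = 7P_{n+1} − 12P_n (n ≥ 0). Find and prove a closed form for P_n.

Claim: P_n = 3·3^n + 4^n.

Base cases: P_0 = 4 and 3·3^0 + 4^0 = 4; P_1 = 13 and 3·3^1 + 4^1 = 13.
Assume P_j = 3·3^j + 4^j for all 0 ≤ j ≤ r, where r ≥ 1.
Then P_{r+1} = 7P_r − 12P_{r−1} = 7·(3·3^r + 4^r) − 12·(3·3^{r−1} + 4^{r−1}) = 3·(7·3 − 12)3^{r−1} + (7·4 − 12)4^{r−1} = 27·3^{r−1} + 16·4^{r−1} = 3·3^{r+1} + 4^{r+1}.
Hence P_n = 3·3^n + 4^n for every n ≥ 0, by strong induction.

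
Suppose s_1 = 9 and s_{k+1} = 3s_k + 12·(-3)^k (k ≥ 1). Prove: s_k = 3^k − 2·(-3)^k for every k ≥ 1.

Base case: s_1 = 9, and 3^1 − 2·(-3)^1 = 3 + 6 = 9.
Assume s_m = 3^m − 2·(-3)^m for some m ≥ 1.
Then s_{m+1} = 3s_m + 12·(-3)^m = 3·(3^m − 2·(-3)^m) + 12·(-3)^m = 3^{m+1} − 6·(-3)^m + 12·(-3)^m = 3^{m+1} + 6·(-3)^m = 3^{m+1} − 2·(-3)^{m+1}.
By induction, s_k = 3^k − 2·(-3)^k for all k ≥ 1.

s_k = 3^k − 2·(-3)^k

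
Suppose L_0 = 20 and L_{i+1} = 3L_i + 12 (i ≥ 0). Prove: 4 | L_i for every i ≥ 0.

Base case: L_0 = 20 = 4·5, so 4 | L_0.
Assume 4 | L_k, so L_k = 4t for some integer t.
Then L_{k+1} = 3L_k + 12 = 3·(4t) + 12 = 4(3t + 3), so 4 | L_{k+1}.
This completes the inductive step, so 4 | L_i for all i ≥ 0.

4 | L_i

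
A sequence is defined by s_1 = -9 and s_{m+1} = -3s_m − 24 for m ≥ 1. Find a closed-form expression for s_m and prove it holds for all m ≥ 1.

Claim: s_m = (-3)^m − 6.

Base case: s_1 = -9, and (-3)^1 − 6 = -3 − 6 = -9.
Assume s_r = (-3)^r − 6 for some r ≥ 1.
Then s_{r+1} = -3s_r − 24 = -3·((-3)^r − 6) − 24 = -3·(-3)^r + 18 − 24 = (-3)^{r+1} − 6.
So the formula holds for r+1, and by induction s_m = (-3)^m − 6 for all m ≥ 1.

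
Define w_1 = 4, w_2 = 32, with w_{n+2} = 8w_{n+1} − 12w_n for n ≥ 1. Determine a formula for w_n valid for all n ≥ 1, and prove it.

Claim: w_n = 6^n − 2^n.

Base cases: w_1 = 4 and 6^1 − 2^1 = 4; w_2 = 32 and 6^2 − 2^2 = 32.
Assume w_j = 6^j − 2^j for all 1 ≤ j ≤ r, where r ≥ 2.
Then w_{r+1} = 8w_r − 12w_{r−1} = 8·(6^r − 2^r) − 12·(6^{r−1} − 2^{r−1}) = (8·6 − 12)6^{r−1} − (8·2 − 12)2^{r−1} = 36·6^{r−1} − 4·2^{r−1} = 6^{r+1} − 2^{r+1}.
So the formula holds for r+1, and by strong induction w_n = 6^n − 2^n for all n ≥ 1.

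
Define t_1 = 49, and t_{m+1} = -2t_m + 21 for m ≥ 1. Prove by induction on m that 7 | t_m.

Base case: t_1 = 49 = 7·7, so 7 | t_1.
Assume 7 | t_r, so t_r = 7s for some integer s.
Then t_{r+1} = -2t_r + 21 = -2·(7s) + 21 = 7(-2s + 3), so 7 | t_{r+1}.
Hence 7 | t_m for every m ≥ 1, by induction.

7 | t_m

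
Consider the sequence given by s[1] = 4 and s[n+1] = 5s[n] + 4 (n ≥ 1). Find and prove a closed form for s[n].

Claim: s[n] = 5^n − 1.

Base case: s[1] = 4, and 5^1 − 1 = 5 − 1 = 4.
Assume s[j] = 5^j − 1 for some j ≥ 1.
Then s[j+1] = 5s[j] + 4 = 5·(5^j − 1) + 4 = 5^{j+1} − 5 + 4 = 5^{j+1} − 1.
This completes the inductive step, so s[n] = 5^n − 1 for all n ≥ 1.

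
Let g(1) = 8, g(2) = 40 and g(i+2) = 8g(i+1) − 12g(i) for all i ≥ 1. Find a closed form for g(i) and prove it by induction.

Claim: g(i) = 2^i + 6^i.

Base cases: g(1) = 8 and 2^1 + 6^1 = 8; g(2) = 40 and 2^2 + 6^2 = 40.
Assume g(j) = 2^j + 6^j for all 1 ≤ j ≤ k, where k ≥ 2.
Then g(k+1) = 8g(k) − 12g(k−1) = 8·(2^k + 6^k) − 12·(2^{k−1} + 6^{k−1}) = (8·2 − 12)2^{k−1} + (8·6 − 12)6^{k−1} = 4·2^{k−1} + 36·6^{k−1} = 2^{k+1} + 6^{k+1}.
So the formula holds for k+1, and by strong induction g(i) = 2^i + 6^i for all i ≥ 1.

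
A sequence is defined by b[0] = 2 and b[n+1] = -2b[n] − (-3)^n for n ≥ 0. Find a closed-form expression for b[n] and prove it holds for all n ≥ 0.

Claim: b[n] = (-2)^n + (-3)^n.

Base case: b[0] = 2, and (-2)^0 + (-3)^0 = 1 + 1 = 2.
Assume b[r] = (-2)^r + (-3)^r for some r ≥ 0.
Then b[r+1] = -2b[r] − (-3)^r = -2·((-2)^r + (-3)^r) − (-3)^r = (-2)^{r+1} − 2·(-3)^r − (-3)^r = (-2)^{r+1} − 3·(-3)^r = (-2)^{r+1} + (-3)^{r+1}.
By induction, b[n] = (-2)^n + (-3)^n for all n ≥ 0.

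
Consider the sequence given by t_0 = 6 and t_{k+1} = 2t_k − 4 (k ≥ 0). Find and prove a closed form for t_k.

Claim: t_k = 2^{k+1} + 4.

Base case: t_0 = 6, and 2^{0+1} + 4 = 2 + 4 = 6.
Assume t_r = 2^{r+1} + 4 for some r ≥ 0.
Then t_{r+1} = 2t_r − 4 = 2·(2^{r+1} + 4) − 4 = 2^{r+2} + 8 − 4 = 2^{r+2} + 4.
So the formula holds for r+1, and by induction t_k = 2^{k+1} + 4 for all k ≥ 0.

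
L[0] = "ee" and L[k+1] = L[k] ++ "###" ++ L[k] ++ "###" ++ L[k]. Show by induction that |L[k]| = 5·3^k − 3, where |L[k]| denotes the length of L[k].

Base case: |L[0]| = 2, and 5·3^0 − 3 = 2.
Assume |L[j]| = 5·3^j − 3.
Then |L[j+1]| = 3|L[j]| + 6 = 3(5·3^j − 3) + 6 = 5·3^{j+1} − 9 + 6 = 5·3^{j+1} − 3.
This completes the inductive step, so |L[k]| = 5·3^k − 3 for all k ≥ 0.

|L[k]| = 5·3^k − 3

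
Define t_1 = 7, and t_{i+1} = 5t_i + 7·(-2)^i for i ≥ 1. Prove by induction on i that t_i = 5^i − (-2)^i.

Base case: t_1 = 7, and 5^1 − (-2)^1 = 5 + 2 = 7.
Assume t_m = 5^m − (-2)^m for some m ≥ 1.
Then t_{m+1} = 5t_m + 7·(-2)^m = 5·(5^m − (-2)^m) + 7·(-2)^m = 5^{m+1} − 5·(-2)^m + 7·(-2)^m = 5^{m+1} + 2·(-2)^m = 5^{m+1} − (-2)^{m+1}.
So the formula holds for m+1, and by induction t_i = 5^i − (-2)^i for all i ≥ 1.

t_i = 5^i − (-2)^i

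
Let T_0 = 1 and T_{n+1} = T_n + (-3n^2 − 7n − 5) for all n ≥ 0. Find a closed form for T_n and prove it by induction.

Claim: T_n = -n^3 − 2n^2 − 2n + 1.

Base case: T_0 = 1, and -0^3 − 2·0^2 − 2·0 + 1 = 1.
Assume T_r = -r^3 − 2r^2 − 2r + 1.
Then T_{r+1} = T_r + (-3r^2 − 7r − 5) = (-r^3 − 2r^2 − 2r + 1) + (-3r^2 − 7r − 5) = -r^3 − 5r^2 − 9r − 4,
and -(r+1)^3 − 2·(r+1)^2 − 2·(r+1) + 1 = -r^3 − 5r^2 − 9r − 4.
This completes the inductive step, so T_n = -n^3 − 2n^2 − 2n + 1 for all n ≥ 0.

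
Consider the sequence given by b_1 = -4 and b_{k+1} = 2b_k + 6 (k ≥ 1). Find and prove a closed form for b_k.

Claim: b_k = 2^k − 6.

Base case: b_1 = -4, and 2^1 − 6 = 2 − 6 = -4.
Assume b_r = 2^r − 6 for some r ≥ 1.
Then b_{r+1} = 2b_r + 6 = 2·(2^r − 6) + 6 = 2^{r+1} − 12 + 6 = 2^{r+1} − 6.
This completes the inductive step, so b_k = 2^k − 6 for all k ≥ 1.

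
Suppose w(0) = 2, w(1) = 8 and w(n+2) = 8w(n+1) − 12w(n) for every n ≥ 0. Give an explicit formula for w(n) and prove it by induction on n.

Claim: w(n) = 6^n + 2^n.

Base cases: w(0) = 2 and 6^0 + 2^0 = 2; w(1) = 8 and 6^1 + 2^1 = 8.
Assume w(j) = 6^j + 2^j for all 0 ≤ j ≤ r, where r ≥ 1.
Then w(r+1) = 8w(r) − 12w(r−1) = 8·(6^r + 2^r) − 12·(6^{r−1} + 2^{r−1}) = (8·6 − 12)6^{r−1} + (8·2 − 12)2^{r−1} = 36·6^{r−1} + 4·2^{r−1} = 6^{r+1} + 2^{r+1}.
By strong induction, w(n) = 6^n + 2^n for all n ≥ 0.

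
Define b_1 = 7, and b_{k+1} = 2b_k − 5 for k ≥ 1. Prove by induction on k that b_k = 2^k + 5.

Base case: b_1 = 7, and 2^1 + 5 = 2 + 5 = 7.
Assume b_m = 2^m + 5 for some m ≥ 1.
Then b_{m+1} = 2b_m − 5 = 2·(2^m + 5) − 5 = 2^{m+1} + 10 − 5 = 2^{m+1} + 5.
So the formula holds for m+1, and by induction b_k = 2^k + 5 for all k ≥ 1.

b_k = 2^k + 5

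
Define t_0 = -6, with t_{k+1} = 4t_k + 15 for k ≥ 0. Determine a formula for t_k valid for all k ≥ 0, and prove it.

Claim: t_k = -4^k − 5.

Base case: t_0 = -6, and -4^0 − 5 = -1 − 5 = -6.
Assume t_m = -4^m − 5 for some m ≥ 0.
Then t_{m+1} = 4t_m + 15 = 4·(-4^m − 5) + 15 = -4^{m+1} − 20 + 15 = -4^{m+1} − 5.
This completes the inductive step, so t_k = -4^k − 5 for all k ≥ 0.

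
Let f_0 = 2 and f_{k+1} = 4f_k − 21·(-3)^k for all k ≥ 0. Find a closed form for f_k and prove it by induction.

Claim: f_k = -4^k + 3·(-3)^k.

Base case: f_0 = 2, and -4^0 + 3·(-3)^0 = -1 + 3 = 2.
Assume f_r = -4^r + 3·(-3)^r for some r ≥ 0.
Then f_{r+1} = 4f_r − 21·(-3)^r = 4·(-4^r + 3·(-3)^r) − 21·(-3)^r = -4^{r+1} + 12·(-3)^r − 21·(-3)^r = -4^{r+1} − 9·(-3)^r = -4^{r+1} + 3·(-3)^{r+1}.
So the formula holds for r+1, and by induction f_k = -4^k + 3·(-3)^k for all k ≥ 0.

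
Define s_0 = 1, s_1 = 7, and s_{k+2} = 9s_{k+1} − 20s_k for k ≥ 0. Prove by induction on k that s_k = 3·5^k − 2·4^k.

Base cases: s_0 = 1 and 3·5^0 − 2·4^0 = 1; s_1 = 7 and 3·5^1 − 2·4^1 = 7.
Assume s_i = 3·5^i − 2·4^i for all 0 ≤ i ≤ j, where j ≥ 1.
Then s_{j+1} = 9s_j − 20s_{j−1} = 9·(3·5^j − 2·4^j) − 20·(3·5^{j−1} − 2·4^{j−1}) = 3·(9·5 − 20)5^{j−1} − 2·(9·4 − 20)4^{j−1} = 75·5^{j−1} − 32·4^{j−1} = 3·5^{j+1} − 2·4^{j+1}.
By strong induction, s_k = 3·5^k − 2·4^k for all k ≥ 0.

s_k = 3·5^k − 2·4^k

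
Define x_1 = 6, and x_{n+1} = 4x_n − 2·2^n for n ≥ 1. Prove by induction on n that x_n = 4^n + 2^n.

Base case: x_1 = 6, and 4^1 + 2^1 = 4 + 2 = 6.
Assume x_j = 4^j + 2^j for some j ≥ 1.
Then x_{j+1} = 4x_j − 2·2^j = 4·(4^j + 2^j) − 2·2^j = 4^{j+1} + 4·2^j − 2·2^j = 4^{j+1} + 2·2^j = 4^{j+1} + 2^{j+1}.
Hence x_n = 4^n + 2^n for every n ≥ 1, by induction.

x_n = 4^n + 2^n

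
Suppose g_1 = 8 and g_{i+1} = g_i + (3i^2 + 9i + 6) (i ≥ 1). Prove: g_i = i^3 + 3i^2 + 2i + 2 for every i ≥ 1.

Base case: g_1 = 8, and 1^3 + 3·1^2 + 2·1 + 2 = 8.
Assume g_m = m^3 + 3m^2 + 2m + 2.
Then g_{m+1} = g_m + (3m^2 + 9m + 6) = (m^3 + 3m^2 + 2m + 2) + (3m^2 + 9m + 6) = m^3 + 6m^2 + 11m + 8,
and (m+1)^3 + 3·(m+1)^2 + 2·(m+1) + 2 = m^3 + 6m^2 + 11m + 8.
Hence g_i = i^3 + 3i^2 + 2i + 2 for every i ≥ 1, by induction.

g_i = i^3 + 3i^2 + 2i + 2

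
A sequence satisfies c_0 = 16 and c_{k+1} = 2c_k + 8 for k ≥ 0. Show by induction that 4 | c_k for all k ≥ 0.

Base case: c_0 = 16 = 4·4, so 4 | c_0.
Assume 4 | c_j, so c_j = 4t for some integer t.
Then c_{j+1} = 2c_j + 8 = 2·(4t) + 8 = 4(2t + 2), so 4 | c_{j+1}.
Hence 4 | c_k for every k ≥ 0, by induction.

4 | c_k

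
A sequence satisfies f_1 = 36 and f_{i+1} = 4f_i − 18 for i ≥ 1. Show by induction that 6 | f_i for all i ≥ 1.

Base case: f_1 = 36 = 6·6, so 6 | f_1.
Assume 6 | f_r, so f_r = 6t for some integer t.
Then f_{r+1} = 4f_r − 18 = 4·(6t) − 18 = 6(4t − 3), so 6 | f_{r+1}.
By induction, 6 | f_i for all i ≥ 1.

6 | f_i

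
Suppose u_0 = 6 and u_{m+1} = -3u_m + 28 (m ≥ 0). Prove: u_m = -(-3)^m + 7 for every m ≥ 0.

Base case: u_0 = 6, and -(-3)^0 + 7 = -1 + 7 = 6.
Assume u_r = -(-3)^r + 7 for some r ≥ 0.
Then u_{r+1} = -3u_r + 28 = -3·(-(-3)^r + 7) + 28 = 3·(-3)^r − 21 + 28 = -(-3)^{r+1} + 7.
Hence u_m = -(-3)^m + 7 for every m ≥ 0, by induction.

u_m = -(-3)^m + 7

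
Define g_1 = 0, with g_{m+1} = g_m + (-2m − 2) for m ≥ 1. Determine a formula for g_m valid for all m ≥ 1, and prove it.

Claim: g_m = -m^2 − m + 2.

Base case: g_1 = 0, and -1^2 − 1 + 2 = 0.
Assume g_j = -j^2 − j + 2.
Then g_{j+1} = g_j + (-2j − 2) = (-j^2 − j + 2) + (-2j − 2) = -j^2 − 3j,
and -(j+1)^2 − (j+1) + 2 = -j^2 − 3j.
This completes the inductive step, so g_m = -m^2 − m + 2 for all m ≥ 1.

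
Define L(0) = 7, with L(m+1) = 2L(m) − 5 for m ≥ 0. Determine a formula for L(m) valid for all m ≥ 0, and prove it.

Claim: L(m) = 2^{m+1} + 5.

Base case: L(0) = 7, and 2^{0+1} + 5 = 2 + 5 = 7.
Assume L(j) = 2^{j+1} + 5 for some j ≥ 0.
Then L(j+1) = 2L(j) − 5 = 2·(2^{j+1} + 5) − 5 = 2^{j+2} + 10 − 5 = 2^{j+2} + 5.
So the formula holds for j+1, and by induction L(m) = 2^{m+1} + 5 for all m ≥ 0.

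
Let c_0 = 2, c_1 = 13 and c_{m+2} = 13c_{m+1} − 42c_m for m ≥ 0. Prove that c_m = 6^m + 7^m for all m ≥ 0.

Base cases: c_0 = 2 and 6^0 + 7^0 = 2; c_1 = 13 and 6^1 + 7^1 = 13.
Assume c_j = 6^j + 7^j for all 0 ≤ j ≤ r, where r ≥ 1.
Then c_{r+1} = 13c_r − 42c_{r−1} = 13·(6^r + 7^r) − 42·(6^{r−1} + 7^{r−1}) = (13·6 − 42)6^{r−1} + (13·7 − 42)7^{r−1} = 36·6^{r−1} + 49·7^{r−1} = 6^{r+1} + 7^{r+1}.
So the formula holds for r+1, and by strong induction c_m = 6^m + 7^m for all m ≥ 0.

c_m = 6^m + 7^m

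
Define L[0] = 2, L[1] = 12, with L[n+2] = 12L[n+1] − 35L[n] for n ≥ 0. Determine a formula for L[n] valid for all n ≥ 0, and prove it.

Claim: L[n] = 5^n + 7^n.

Base cases: L[0] = 2 and 5^0 + 7^0 = 2; L[1] = 12 and 5^1 + 7^1 = 12.
Assume L[i] = 5^i + 7^i for all 0 ≤ i ≤ j, where j ≥ 1.
Then L[j+1] = 12L[j] − 35L[j−1] = 12·(5^j + 7^j) − 35·(5^{j−1} + 7^{j−1}) = (12·5 − 35)5^{j−1} + (12·7 − 35)7^{j−1} = 25·5^{j−1} + 49·7^{j−1} = 5^{j+1} + 7^{j+1}.
This completes the inductive step, so L[n] = 5^n + 7^n for all n ≥ 0.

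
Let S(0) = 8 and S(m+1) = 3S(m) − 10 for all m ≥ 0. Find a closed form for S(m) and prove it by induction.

Claim: S(m) = 3^{m+1} + 5.

Base case: S(0) = 8, and 3^{0+1} + 5 = 3 + 5 = 8.
Assume S(k) = 3^{k+1} + 5 for some k ≥ 0.
Then S(k+1) = 3S(k) − 10 = 3·(3^{k+1} + 5) − 10 = 3^{k+2} + 15 − 10 = 3^{k+2} + 5.
Hence S(m) = 3^{m+1} + 5 for every m ≥ 0, by induction.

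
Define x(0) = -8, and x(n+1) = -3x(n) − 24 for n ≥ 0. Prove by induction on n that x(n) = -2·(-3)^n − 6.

Base case: x(0) = -8, and -2·(-3)^0 − 6 = -2 − 6 = -8.
Assume x(r) = -2·(-3)^r − 6 for some r ≥ 0.
Then x(r+1) = -3x(r) − 24 = -3·(-2·(-3)^r − 6) − 24 = 6·(-3)^r + 18 − 24 = -2·(-3)^{r+1} − 6.
So the formula holds for r+1, and by induction x(n) = -2·(-3)^n − 6 for all n ≥ 0.

x(n) = -2·(-3)^n − 6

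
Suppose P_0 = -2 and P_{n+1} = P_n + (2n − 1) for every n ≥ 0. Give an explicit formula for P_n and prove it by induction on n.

Claim: P_n = n^2 − 2n − 2.

Base case: P_0 = -2, and 0^2 − 2·0 − 2 = -2.
Assume P_k = k^2 − 2k − 2.
Then P_{k+1} = P_k + (2k − 1) = (k^2 − 2k − 2) + (2k − 1) = k^2 − 3,
and (k+1)^2 − 2·(k+1) − 2 = k^2 − 3.
Hence P_n = n^2 − 2n − 2 for every n ≥ 0, by induction.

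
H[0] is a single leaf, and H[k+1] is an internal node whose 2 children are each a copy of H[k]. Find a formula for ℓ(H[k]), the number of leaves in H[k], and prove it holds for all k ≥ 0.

Claim: ℓ(H[k]) = 2^k.

Base case: ℓ(H[0]) = 1, and 2^0 = 1.
Assume ℓ(H[j]) = 2^j.
Then ℓ(H[j+1]) = 2·ℓ(H[j]) = 2·2^j = 2^{j+1}.
By induction, ℓ(H[k]) = 2^k for all k ≥ 0.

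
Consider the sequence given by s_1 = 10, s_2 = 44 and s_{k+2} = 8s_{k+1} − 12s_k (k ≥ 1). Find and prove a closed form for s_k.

Claim: s_k = 6^k + 2·2^k.

Base cases: s_1 = 10 and 6^1 + 2·2^1 = 10; s_2 = 44 and 6^2 + 2·2^2 = 44.
Assume s_j = 6^j + 2·2^j for all 1 ≤ j ≤ m, where m ≥ 2.
Then s_{m+1} = 8s_m − 12s_{m−1} = 8·(6^m + 2·2^m) − 12·(6^{m−1} + 2·2^{m−1}) = (8·6 − 12)6^{m−1} + 2·(8·2 − 12)2^{m−1} = 36·6^{m−1} + 8·2^{m−1} = 6^{m+1} + 2·2^{m+1}.
By strong induction, s_k = 6^k + 2·2^k for all k ≥ 1.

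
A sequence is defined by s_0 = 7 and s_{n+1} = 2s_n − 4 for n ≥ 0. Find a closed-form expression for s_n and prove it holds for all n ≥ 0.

Claim: s_n = 3·2^n + 4.

Base case: s_0 = 7, and 3·2^0 + 4 = 3 + 4 = 7.
Assume s_m = 3·2^m + 4 for some m ≥ 0.
Then s_{m+1} = 2s_m − 4 = 2·(3·2^m + 4) − 4 = 6·2^m + 8 − 4 = 3·2^{m+1} + 4.
So the formula holds for m+1, and by induction s_n = 3·2^n + 4 for all n ≥ 0.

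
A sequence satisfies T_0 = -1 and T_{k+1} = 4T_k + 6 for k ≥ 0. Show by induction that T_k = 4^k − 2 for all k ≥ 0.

Base case: T_0 = -1, and 4^0 − 2 = 1 − 2 = -1.
Assume T_j = 4^j − 2 for some j ≥ 0.
Then T_{j+1} = 4T_j + 6 = 4·(4^j − 2) + 6 = 4^{j+1} − 8 + 6 = 4^{j+1} − 2.
This completes the inductive step, so T_k = 4^k − 2 for all k ≥ 0.

T_k = 4^k − 2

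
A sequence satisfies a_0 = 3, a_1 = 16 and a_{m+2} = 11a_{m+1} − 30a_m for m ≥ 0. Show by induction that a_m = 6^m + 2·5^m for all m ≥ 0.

Base cases: a_0 = 3 and 6^0 + 2·5^0 = 3; a_1 = 16 and 6^1 + 2·5^1 = 16.
Assume a_i = 6^i + 2·5^i for all 0 ≤ i ≤ j, where j ≥ 1.
Then a_{j+1} = 11a_j − 30a_{j−1} = 11·(6^j + 2·5^j) − 30·(6^{j−1} + 2·5^{j−1}) = (11·6 − 30)6^{j−1} + 2·(11·5 − 30)5^{j−1} = 36·6^{j−1} + 50·5^{j−1} = 6^{j+1} + 2·5^{j+1}.
Hence a_m = 6^m + 2·5^m for every m ≥ 0, by strong induction.

a_m = 6^m + 2·5^m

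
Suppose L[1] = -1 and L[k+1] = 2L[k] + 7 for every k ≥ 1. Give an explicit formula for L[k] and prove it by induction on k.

Claim: L[k] = 3·2^k − 7.

Base case: L[1] = -1, and 3·2^1 − 7 = 6 − 7 = -1.
Assume L[m] = 3·2^m − 7 for some m ≥ 1.
Then L[m+1] = 2L[m] + 7 = 2·(3·2^m − 7) + 7 = 6·2^m − 14 + 7 = 3·2^{m+1} − 7.
This completes the inductive step, so L[k] = 3·2^k − 7 for all k ≥ 1.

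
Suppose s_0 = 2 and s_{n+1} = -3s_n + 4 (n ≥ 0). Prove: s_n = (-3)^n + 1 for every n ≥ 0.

Base case: s_0 = 2, and (-3)^0 + 1 = 1 + 1 = 2.
Assume s_k = (-3)^k + 1 for some k ≥ 0.
Then s_{k+1} = -3s_k + 4 = -3·((-3)^k + 1) + 4 = -3·(-3)^k − 3 + 4 = (-3)^{k+1} + 1.
Hence s_n = (-3)^n + 1 for every n ≥ 0, by induction.

s_n = (-3)^n + 1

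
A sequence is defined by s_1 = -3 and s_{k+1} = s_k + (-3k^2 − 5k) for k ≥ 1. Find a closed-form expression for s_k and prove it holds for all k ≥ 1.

Claim: s_k = -k^3 − k^2 + 2k − 3.

Base case: s_1 = -3, and -1^3 − 1^2 + 2·1 − 3 = -3.
Assume s_m = -m^3 − m^2 + 2m − 3.
Then s_{m+1} = s_m + (-3m^2 − 5m) = (-m^3 − m^2 + 2m − 3) + (-3m^2 − 5m) = -m^3 − 4m^2 − 3m − 3,
and -(m+1)^3 − (m+1)^2 + 2·(m+1) − 3 = -m^3 − 4m^2 − 3m − 3.
Hence s_k = -k^3 − k^2 + 2k − 3 for every k ≥ 1, by induction.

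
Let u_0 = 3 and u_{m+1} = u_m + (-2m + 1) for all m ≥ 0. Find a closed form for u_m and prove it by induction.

Claim: u_m = -m^2 + 2m + 3.

Base case: u_0 = 3, and -0^2 + 2·0 + 3 = 3.
Assume u_k = -k^2 + 2k + 3.
Then u_{k+1} = u_k + (-2k + 1) = (-k^2 + 2k + 3) + (-2k + 1) = -k^2 + 4,
and -(k+1)^2 + 2·(k+1) + 3 = -k^2 + 4.
Hence u_m = -m^2 + 2m + 3 for every m ≥ 0, by induction.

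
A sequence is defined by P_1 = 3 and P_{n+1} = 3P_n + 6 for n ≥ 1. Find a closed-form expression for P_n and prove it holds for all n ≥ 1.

Claim: P_n = 2·3^n − 3.

Base case: P_1 = 3, and 2·3^1 − 3 = 6 − 3 = 3.
Assume P_r = 2·3^r − 3 for some r ≥ 1.
Then P_{r+1} = 3P_r + 6 = 3·(2·3^r − 3) + 6 = 6·3^r − 9 + 6 = 2·3^{r+1} − 3.
This completes the inductive step, so P_n = 2·3^n − 3 for all n ≥ 1.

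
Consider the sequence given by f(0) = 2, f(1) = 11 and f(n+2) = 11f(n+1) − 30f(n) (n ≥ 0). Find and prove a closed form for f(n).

Claim: f(n) = 6^n + 5^n.

Base cases: f(0) = 2 and 6^0 + 5^0 = 2; f(1) = 11 and 6^1 + 5^1 = 11.
Assume f(j) = 6^j + 5^j for all 0 ≤ j ≤ k, where k ≥ 1.
Then f(k+1) = 11f(k) − 30f(k−1) = 11·(6^k + 5^k) − 30·(6^{k−1} + 5^{k−1}) = (11·6 − 30)6^{k−1} + (11·5 − 30)5^{k−1} = 36·6^{k−1} + 25·5^{k−1} = 6^{k+1} + 5^{k+1}.
This completes the inductive step, so f(n) = 6^n + 5^n for all n ≥ 0.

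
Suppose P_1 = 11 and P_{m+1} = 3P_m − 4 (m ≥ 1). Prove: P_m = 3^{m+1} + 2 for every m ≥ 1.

Base case: P_1 = 11, and 3^{1+1} + 2 = 9 + 2 = 11.
Assume P_k = 3^{k+1} + 2 for some k ≥ 1.
Then P_{k+1} = 3P_k − 4 = 3·(3^{k+1} + 2) − 4 = 3^{k+2} + 6 − 4 = 3^{k+2} + 2.
So the formula holds for k+1, and by induction P_m = 3^{m+1} + 2 for all m ≥ 1.

P_m = 3^{m+1} + 2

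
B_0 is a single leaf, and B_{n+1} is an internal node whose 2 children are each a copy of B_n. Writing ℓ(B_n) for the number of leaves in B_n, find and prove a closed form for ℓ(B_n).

Claim: ℓ(B_n) = 2^n.

Base case: ℓ(B_0) = 1, and 2^0 = 1.
Assume ℓ(B_j) = 2^j.
Then ℓ(B_{j+1}) = 2·ℓ(B_j) = 2·2^j = 2^{j+1}.
This completes the inductive step, so ℓ(B_n) = 2^n for all n ≥ 0.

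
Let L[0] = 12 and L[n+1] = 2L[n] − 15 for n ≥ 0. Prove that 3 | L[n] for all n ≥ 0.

Base case: L[0] = 12 = 3·4, so 3 | L[0].
Assume 3 | L[m], so L[m] = 3t for some integer t.
Then L[m+1] = 2L[m] − 15 = 2·(3t) − 15 = 3(2t − 5), so 3 | L[m+1].
This completes the inductive step, so 3 | L[n] for all n ≥ 0.

3 | L[n]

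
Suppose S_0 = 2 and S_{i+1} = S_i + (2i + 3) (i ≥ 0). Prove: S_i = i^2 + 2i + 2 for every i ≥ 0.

Base case: S_0 = 2, and 0^2 + 2·0 + 2 = 2.
Assume S_r = r^2 + 2r + 2.
Then S_{r+1} = S_r + (2r + 3) = (r^2 + 2r + 2) + (2r + 3) = r^2 + 4r + 5,
and (r+1)^2 + 2·(r+1) + 2 = r^2 + 4r + 5.
This completes the inductive step, so S_i = i^2 + 2i + 2 for all i ≥ 0.

S_i = i^2 + 2i + 2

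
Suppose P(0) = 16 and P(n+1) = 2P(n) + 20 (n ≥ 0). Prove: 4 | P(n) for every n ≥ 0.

Base case: P(0) = 16 = 4·4, so 4 | P(0).
Assume 4 | P(r), so P(r) = 4t for some integer t.
Then P(r+1) = 2P(r) + 20 = 2·(4t) + 20 = 4(2t + 5), so 4 | P(r+1).
So the property holds for r+1, and by induction 4 | P(n) for all n ≥ 0.

4 | P(n)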